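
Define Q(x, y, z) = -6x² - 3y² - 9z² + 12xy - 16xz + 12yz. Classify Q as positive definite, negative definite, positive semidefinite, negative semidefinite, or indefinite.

The symmetric matrix is A = [[-6, 6, -8], [6, -3, 6], [-8, 6, -9]].
Applying the same elementary operations to the rows and columns of A produces a congruent diagonal matrix with entries -6, 3, 1/3.
Counting signs: 2 positive, 1 negative.
Hence Q is indefinite.

indefinite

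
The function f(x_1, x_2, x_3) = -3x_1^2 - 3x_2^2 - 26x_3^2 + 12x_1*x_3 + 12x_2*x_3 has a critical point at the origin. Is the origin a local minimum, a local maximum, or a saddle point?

local maximum

The Hessian at the origin is H = [[-6, 0, 12], [0, -6, 12], [12, 12, -52]].
Row-reducing H symmetrically gives the diagonal entries -6, -6, -4.
That gives 3 negative pivots.
H is negative definite, so the origin is a strict local maximum.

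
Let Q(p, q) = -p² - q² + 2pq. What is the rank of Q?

The associated matrix is A = [[-1, 1], [1, -1]].
Symmetric row and column elimination reduces A to a congruent diagonal form with pivots -1, 0.
That gives 1 negative, 1 zero pivots.
The rank is the number of nonzero pivots: 1.

1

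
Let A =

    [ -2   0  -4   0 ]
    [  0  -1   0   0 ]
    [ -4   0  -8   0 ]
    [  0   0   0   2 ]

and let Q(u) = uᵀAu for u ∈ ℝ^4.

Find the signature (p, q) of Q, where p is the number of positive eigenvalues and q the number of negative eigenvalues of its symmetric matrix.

(1, 2)

Symmetric row and column elimination reduces A to a congruent diagonal form with pivots -2, -1, 0, 2.
Counting signs: 1 positive, 2 negative, 1 zero.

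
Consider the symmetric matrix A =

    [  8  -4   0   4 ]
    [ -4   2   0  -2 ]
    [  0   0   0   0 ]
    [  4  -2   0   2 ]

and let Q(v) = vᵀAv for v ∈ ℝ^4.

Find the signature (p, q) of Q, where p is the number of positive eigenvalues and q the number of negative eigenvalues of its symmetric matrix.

Symmetric row and column elimination reduces A to a congruent diagonal form with pivots 8, 0, 0, 0.
That gives 1 positive, 3 zero pivots.

(1, 0)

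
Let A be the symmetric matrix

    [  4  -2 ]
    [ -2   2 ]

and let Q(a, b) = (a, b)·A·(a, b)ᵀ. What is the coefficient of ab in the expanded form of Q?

-4

The coefficient of ab is A[1,2] + A[2,1] = 2·(-2) = -4.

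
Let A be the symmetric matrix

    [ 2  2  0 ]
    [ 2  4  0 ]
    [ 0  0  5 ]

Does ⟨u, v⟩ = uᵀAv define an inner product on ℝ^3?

yes

Applying the same elementary operations to the rows and columns of A produces a congruent diagonal matrix with entries 2, 2, 5.
That gives 3 positive pivots.
Hence Q is positive definite.
⟨·,·⟩ is an inner product exactly when A is positive definite.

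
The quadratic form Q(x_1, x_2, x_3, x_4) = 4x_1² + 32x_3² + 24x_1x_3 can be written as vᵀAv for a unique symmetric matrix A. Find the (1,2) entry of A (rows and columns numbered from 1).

0

The coefficient of x_1·x_2 in Q is 0. For a symmetric A this equals A[1,2] + A[2,1] = 2·A[1,2].
So A[1,2] = 0/2 = 0.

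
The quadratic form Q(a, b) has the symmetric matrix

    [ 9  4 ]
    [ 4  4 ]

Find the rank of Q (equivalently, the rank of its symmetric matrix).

Applying the same elementary operations to the rows and columns of A produces a congruent diagonal matrix with entries 9, 20/9.
Counting signs: 2 positive.
The rank is the number of nonzero pivots: 2.

2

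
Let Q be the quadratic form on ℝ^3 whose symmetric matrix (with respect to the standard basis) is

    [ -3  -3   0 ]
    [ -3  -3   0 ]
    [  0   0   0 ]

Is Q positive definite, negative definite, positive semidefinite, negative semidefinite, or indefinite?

negative semidefinite

Applying the same elementary operations to the rows and columns of A produces a congruent diagonal matrix with entries -3, 0, 0.
That gives 1 negative, 2 zero pivots.
Hence Q is negative semidefinite.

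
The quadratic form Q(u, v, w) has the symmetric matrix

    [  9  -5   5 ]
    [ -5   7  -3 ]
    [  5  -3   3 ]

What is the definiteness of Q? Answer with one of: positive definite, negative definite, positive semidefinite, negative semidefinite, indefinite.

An LDLᵀ factorisation of A has diagonal entries 9, 38/9, 4/19.
Counting signs: 3 positive.
Hence Q is positive definite.

positive definite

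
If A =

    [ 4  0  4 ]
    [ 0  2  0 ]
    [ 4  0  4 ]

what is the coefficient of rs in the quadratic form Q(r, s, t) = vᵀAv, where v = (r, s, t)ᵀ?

0

The coefficient of rs is A[1,2] + A[2,1] = 2·0 = 0.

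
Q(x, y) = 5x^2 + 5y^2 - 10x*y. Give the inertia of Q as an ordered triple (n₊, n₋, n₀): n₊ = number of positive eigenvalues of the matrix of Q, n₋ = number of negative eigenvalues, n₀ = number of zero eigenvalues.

The associated matrix is A = [[5, -5], [-5, 5]].
Symmetric row and column elimination reduces A to a congruent diagonal form with pivots 5, 0.
So there are 1 positive, 1 zero pivots.

(1, 0, 1)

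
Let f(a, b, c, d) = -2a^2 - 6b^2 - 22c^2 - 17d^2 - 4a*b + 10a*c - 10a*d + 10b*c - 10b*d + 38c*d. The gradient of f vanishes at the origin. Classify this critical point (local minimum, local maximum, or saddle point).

The Hessian at the origin is H = [[-4, -4, 10, -10], [-4, -12, 10, -10], [10, 10, -44, 38], [-10, -10, 38, -34]].
Row-reducing H symmetrically gives the diagonal entries -4, -8, -19, -2/19.
That gives 4 negative pivots.
H is negative definite, so the origin is a strict local maximum.

local maximum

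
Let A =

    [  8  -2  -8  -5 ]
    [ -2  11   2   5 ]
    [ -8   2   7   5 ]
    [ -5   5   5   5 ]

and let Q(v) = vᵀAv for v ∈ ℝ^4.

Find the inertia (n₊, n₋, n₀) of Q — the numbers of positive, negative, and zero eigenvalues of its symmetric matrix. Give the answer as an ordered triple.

An LDLᵀ factorisation of A has diagonal entries 8, 21/2, -1, 15/28.
That gives 3 positive, 1 negative pivots.

(3, 1, 0)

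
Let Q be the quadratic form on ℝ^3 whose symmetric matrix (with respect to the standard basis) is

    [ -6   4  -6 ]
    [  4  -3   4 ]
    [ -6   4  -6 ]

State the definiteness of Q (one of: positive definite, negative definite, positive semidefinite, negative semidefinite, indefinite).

Congruent diagonalization of A (simultaneous row and column reduction) yields pivots -6, -1/3, 0.
So there are 2 negative, 1 zero pivots.
Hence Q is negative semidefinite.

negative semidefinite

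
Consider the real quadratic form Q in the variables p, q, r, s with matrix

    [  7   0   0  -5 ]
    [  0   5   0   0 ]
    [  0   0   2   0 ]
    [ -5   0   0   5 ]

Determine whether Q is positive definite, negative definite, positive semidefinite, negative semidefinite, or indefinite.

Leading principal minors: Δ_1 = 7, Δ_2 = 35, Δ_3 = 70, Δ_4 = 100.
All leading principal minors are positive, so by Sylvester's criterion Q is positive definite.

positive definite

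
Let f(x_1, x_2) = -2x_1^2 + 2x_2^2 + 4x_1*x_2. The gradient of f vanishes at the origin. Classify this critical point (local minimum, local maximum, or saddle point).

saddle point

The Hessian at the origin is H = [[-4, 4], [4, 4]].
det H = -4·4 − (4)² = -32 < 0, so H is indefinite.
Therefore the origin is a saddle point.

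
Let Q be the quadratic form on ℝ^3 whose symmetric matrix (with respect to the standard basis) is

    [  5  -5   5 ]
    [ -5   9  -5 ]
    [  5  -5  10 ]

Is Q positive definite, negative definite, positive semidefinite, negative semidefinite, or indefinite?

positive definite

Leading principal minors: Δ_1 = 5, Δ_2 = 20, Δ_3 = 100.
All leading principal minors are positive, so by Sylvester's criterion Q is positive definite.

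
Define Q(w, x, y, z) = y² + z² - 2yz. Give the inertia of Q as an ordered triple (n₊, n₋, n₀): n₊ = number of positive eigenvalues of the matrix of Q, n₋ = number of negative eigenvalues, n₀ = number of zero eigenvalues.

(1, 0, 3)

The symmetric matrix is A = [[0, 0, 0, 0], [0, 0, 0, 0], [0, 0, 1, -1], [0, 0, -1, 1]].
Applying the same elementary operations to the rows and columns of A produces a congruent diagonal matrix with entries 0, 0, 1, 0.
That gives 1 positive, 3 zero pivots.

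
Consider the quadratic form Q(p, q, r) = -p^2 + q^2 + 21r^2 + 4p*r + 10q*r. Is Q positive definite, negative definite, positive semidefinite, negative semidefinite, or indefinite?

Write A = [[-1, 0, 2], [0, 1, 5], [2, 5, 21]].
Congruent diagonalization of A (simultaneous row and column reduction) yields pivots -1, 1, 0.
Counting signs: 1 positive, 1 negative, 1 zero.
Hence Q is indefinite.

indefinite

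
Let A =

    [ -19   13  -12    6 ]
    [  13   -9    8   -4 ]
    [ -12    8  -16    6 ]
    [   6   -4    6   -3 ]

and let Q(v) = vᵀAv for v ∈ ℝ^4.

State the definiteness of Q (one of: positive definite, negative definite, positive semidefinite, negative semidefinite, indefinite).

negative definite

Applying the same elementary operations to the rows and columns of A produces a congruent diagonal matrix with entries -19, -2/19, -8, -1/2.
So there are 4 negative pivots.
Hence Q is negative definite.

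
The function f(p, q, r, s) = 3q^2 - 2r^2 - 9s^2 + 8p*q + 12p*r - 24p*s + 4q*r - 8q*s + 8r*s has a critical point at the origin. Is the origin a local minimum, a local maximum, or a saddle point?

The Hessian at the origin is H = [[0, 8, 12, -24], [8, 6, 4, -8], [12, 4, -4, 8], [-24, -8, 8, -18]].
H is indefinite, so the origin is a saddle point.

saddle point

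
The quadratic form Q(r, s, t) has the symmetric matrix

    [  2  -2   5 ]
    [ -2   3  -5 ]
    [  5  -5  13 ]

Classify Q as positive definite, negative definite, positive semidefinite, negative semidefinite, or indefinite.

positive definite

Leading principal minors: Δ_1 = 2, Δ_2 = 2, Δ_3 = 1.
All leading principal minors are positive, so by Sylvester's criterion Q is positive definite.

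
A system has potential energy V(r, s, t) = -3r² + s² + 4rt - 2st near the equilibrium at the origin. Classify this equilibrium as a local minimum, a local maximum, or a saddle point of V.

saddle point

The Hessian at the origin is H = [[-6, 0, 4], [0, 2, -2], [4, -2, 0]].
An LDLᵀ factorisation of H has diagonal entries -6, 2, 2/3.
Counting signs: 2 positive, 1 negative.
H is indefinite, so the origin is a saddle point.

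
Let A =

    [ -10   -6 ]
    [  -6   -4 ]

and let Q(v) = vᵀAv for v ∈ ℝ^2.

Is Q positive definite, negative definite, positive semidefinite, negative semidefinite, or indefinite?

negative definite

Applying the same elementary operations to the rows and columns of A produces a congruent diagonal matrix with entries -10, -2/5.
Counting signs: 2 negative.
Hence Q is negative definite.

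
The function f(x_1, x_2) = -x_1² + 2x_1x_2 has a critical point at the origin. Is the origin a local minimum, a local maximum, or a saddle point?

The Hessian at the origin is H = [[-2, 2], [2, 0]].
det H = -2·0 − (2)² = -4 < 0, so H is indefinite.
Therefore the origin is a saddle point.

saddle point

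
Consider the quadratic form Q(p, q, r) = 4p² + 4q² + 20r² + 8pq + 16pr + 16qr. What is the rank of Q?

2

The symmetric matrix is A = [[4, 4, 8], [4, 4, 8], [8, 8, 20]].
Applying the same elementary operations to the rows and columns of A produces a congruent diagonal matrix with entries 4, 0, 4.
So there are 2 positive, 1 zero pivots.
The rank is the number of nonzero pivots: 2.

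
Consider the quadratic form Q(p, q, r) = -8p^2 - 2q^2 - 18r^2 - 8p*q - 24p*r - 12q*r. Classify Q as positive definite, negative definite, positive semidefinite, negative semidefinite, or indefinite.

negative semidefinite

The associated matrix is A = [[-8, -4, -12], [-4, -2, -6], [-12, -6, -18]].
Applying the same elementary operations to the rows and columns of A produces a congruent diagonal matrix with entries -8, 0, 0.
Counting signs: 1 negative, 2 zero.
Hence Q is negative semidefinite.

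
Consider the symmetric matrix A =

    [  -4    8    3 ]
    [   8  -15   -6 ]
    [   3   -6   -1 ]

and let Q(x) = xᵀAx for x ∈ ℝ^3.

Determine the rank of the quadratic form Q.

Applying the same elementary operations to the rows and columns of A produces a congruent diagonal matrix with entries -4, 1, 5/4.
So there are 2 positive, 1 negative pivots.
The rank is the number of nonzero pivots: 3.

3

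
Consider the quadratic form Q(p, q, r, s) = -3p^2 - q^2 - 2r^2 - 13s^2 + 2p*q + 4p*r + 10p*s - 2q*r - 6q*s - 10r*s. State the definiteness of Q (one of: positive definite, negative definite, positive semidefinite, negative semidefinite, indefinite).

The associated matrix is A = [[-3, 1, 2, 5], [1, -1, -1, -3], [2, -1, -2, -5], [5, -3, -5, -13]].
Applying the same elementary operations to the rows and columns of A produces a congruent diagonal matrix with entries -3, -2/3, -1/2, 0.
That gives 3 negative, 1 zero pivots.
Hence Q is negative semidefinite.

negative semidefinite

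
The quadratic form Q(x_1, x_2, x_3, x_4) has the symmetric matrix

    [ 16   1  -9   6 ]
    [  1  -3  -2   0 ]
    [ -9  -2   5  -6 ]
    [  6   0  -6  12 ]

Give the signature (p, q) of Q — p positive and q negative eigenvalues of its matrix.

(2, 1)

Symmetric row and column elimination reduces A to a congruent diagonal form with pivots 16, -49/16, 30/49, 0.
That gives 2 positive, 1 negative, 1 zero pivots.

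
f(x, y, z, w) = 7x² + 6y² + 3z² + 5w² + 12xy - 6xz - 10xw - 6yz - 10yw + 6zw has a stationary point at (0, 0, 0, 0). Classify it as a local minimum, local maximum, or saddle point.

The Hessian at the origin is H = [[14, 12, -6, -10], [12, 12, -6, -10], [-6, -6, 6, 6], [-10, -10, 6, 10]].
Row-reducing H symmetrically gives the diagonal entries 14, 12/7, 3, 4/3.
That gives 4 positive pivots.
H is positive definite, so the origin is a strict local minimum.

local minimum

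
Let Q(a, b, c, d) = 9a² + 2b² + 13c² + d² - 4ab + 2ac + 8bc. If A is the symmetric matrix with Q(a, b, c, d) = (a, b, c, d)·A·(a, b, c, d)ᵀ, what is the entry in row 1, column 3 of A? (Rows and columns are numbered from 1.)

The coefficient of a·c in Q is 2. For a symmetric A this equals A[1,3] + A[3,1] = 2·A[1,3].
So A[1,3] = 2/2 = 1.

1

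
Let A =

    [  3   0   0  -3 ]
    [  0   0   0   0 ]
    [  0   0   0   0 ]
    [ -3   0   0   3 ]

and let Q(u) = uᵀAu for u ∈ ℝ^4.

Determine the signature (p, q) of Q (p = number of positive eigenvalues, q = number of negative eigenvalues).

(1, 0)

Congruent diagonalization of A (simultaneous row and column reduction) yields pivots 3, 0, 0, 0.
Counting signs: 1 positive, 3 zero.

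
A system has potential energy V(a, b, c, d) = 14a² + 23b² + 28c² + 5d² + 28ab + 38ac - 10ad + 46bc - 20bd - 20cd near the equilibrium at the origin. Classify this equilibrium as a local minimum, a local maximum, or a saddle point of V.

saddle point

The Hessian at the origin is H = [[28, 28, 38, -10], [28, 46, 46, -20], [38, 46, 56, -20], [-10, -20, -20, 10]].
Applying the same elementary operations to the rows and columns of H produces a congruent diagonal matrix with entries 28, 18, 55/63, -40/11.
Counting signs: 3 positive, 1 negative.
H is indefinite, so the origin is a saddle point.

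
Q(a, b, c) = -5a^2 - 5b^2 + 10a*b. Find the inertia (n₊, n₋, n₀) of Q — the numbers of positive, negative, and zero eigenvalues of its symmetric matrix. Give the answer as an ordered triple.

(0, 1, 2)

The associated matrix is A = [[-5, 5, 0], [5, -5, 0], [0, 0, 0]].
Congruent diagonalization of A (simultaneous row and column reduction) yields pivots -5, 0, 0.
That gives 1 negative, 2 zero pivots.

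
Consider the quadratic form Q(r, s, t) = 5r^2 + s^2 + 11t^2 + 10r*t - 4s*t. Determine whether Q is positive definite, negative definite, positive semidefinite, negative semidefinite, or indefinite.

The associated matrix is A = [[5, 0, 5], [0, 1, -2], [5, -2, 11]].
An LDLᵀ factorisation of A has diagonal entries 5, 1, 2.
Counting signs: 3 positive.
Hence Q is positive definite.

positive definite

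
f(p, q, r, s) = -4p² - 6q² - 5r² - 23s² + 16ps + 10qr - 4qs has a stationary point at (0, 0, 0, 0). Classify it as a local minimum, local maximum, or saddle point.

local maximum

The Hessian at the origin is H = [[-8, 0, 0, 16], [0, -12, 10, -4], [0, 10, -10, 0], [16, -4, 0, -46]].
Symmetric row and column elimination reduces H to a congruent diagonal form with pivots -8, -12, -5/3, -6.
That gives 4 negative pivots.
H is negative definite, so the origin is a strict local maximum.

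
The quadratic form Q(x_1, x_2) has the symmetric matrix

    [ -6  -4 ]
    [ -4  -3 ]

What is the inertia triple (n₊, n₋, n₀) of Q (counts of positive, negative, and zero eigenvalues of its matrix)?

(0, 2, 0)

An LDLᵀ factorisation of A has diagonal entries -6, -1/3.
So there are 2 negative pivots.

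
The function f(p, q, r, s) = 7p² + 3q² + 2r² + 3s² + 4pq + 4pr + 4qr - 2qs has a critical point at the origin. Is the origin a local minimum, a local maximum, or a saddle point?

local minimum

The Hessian at the origin is H = [[14, 4, 4, 0], [4, 6, 4, -2], [4, 4, 4, 0], [0, -2, 0, 6]].
Congruent diagonalization of H (simultaneous row and column reduction) yields pivots 14, 34/7, 20/17, 4.
That gives 4 positive pivots.
H is positive definite, so the origin is a strict local minimum.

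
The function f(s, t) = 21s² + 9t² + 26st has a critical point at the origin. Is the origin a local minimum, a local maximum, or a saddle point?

local minimum

The Hessian at the origin is H = [[42, 26], [26, 18]].
det H = 42·18 − (26)² = 80 > 0 and H[1,1] = 42 > 0, so H is positive definite.
Therefore the origin is a local minimum.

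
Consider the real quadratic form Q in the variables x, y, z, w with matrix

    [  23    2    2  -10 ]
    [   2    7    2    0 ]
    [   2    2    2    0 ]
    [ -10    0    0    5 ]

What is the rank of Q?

4

Congruent diagonalization of A (simultaneous row and column reduction) yields pivots 23, 157/23, 210/157, 5/21.
Counting signs: 4 positive.
The rank is the number of nonzero pivots: 4.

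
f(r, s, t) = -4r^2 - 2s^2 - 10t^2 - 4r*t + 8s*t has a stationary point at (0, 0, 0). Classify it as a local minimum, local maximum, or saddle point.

local maximum

The Hessian at the origin is H = [[-8, 0, -4], [0, -4, 8], [-4, 8, -20]].
Applying the same elementary operations to the rows and columns of H produces a congruent diagonal matrix with entries -8, -4, -2.
So there are 3 negative pivots.
H is negative definite, so the origin is a strict local maximum.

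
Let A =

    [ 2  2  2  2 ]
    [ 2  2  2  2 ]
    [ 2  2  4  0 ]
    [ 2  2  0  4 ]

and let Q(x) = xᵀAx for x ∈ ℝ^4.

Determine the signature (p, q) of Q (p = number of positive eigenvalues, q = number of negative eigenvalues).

(2, 0)

Symmetric row and column elimination reduces A to a congruent diagonal form with pivots 2, 0, 2, 0.
So there are 2 positive, 2 zero pivots.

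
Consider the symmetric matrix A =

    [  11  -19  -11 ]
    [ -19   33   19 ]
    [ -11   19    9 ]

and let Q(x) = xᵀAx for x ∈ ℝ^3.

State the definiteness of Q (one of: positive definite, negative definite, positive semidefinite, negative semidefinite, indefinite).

indefinite

Symmetric row and column elimination reduces A to a congruent diagonal form with pivots 11, 2/11, -2.
Counting signs: 2 positive, 1 negative.
Hence Q is indefinite.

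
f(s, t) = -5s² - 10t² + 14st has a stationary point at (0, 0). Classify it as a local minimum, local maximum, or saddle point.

local maximum

The Hessian at the origin is H = [[-10, 14], [14, -20]].
det H = -10·-20 − (14)² = 4 > 0 and H[1,1] = -10 < 0, so H is negative definite.
Therefore the origin is a local maximum.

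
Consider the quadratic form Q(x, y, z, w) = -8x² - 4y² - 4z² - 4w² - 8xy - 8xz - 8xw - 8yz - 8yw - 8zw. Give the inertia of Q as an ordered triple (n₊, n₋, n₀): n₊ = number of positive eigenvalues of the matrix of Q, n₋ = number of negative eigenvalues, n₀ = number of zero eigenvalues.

Write A = [[-8, -4, -4, -4], [-4, -4, -4, -4], [-4, -4, -4, -4], [-4, -4, -4, -4]].
Applying the same elementary operations to the rows and columns of A produces a congruent diagonal matrix with entries -8, -2, 0, 0.
That gives 2 negative, 2 zero pivots.

(0, 2, 2)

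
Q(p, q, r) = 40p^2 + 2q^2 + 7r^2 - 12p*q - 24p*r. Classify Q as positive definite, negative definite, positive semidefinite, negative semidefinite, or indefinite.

positive definite

The symmetric matrix is A = [[40, -6, -12], [-6, 2, 0], [-12, 0, 7]].
An LDLᵀ factorisation of A has diagonal entries 40, 11/10, 5/11.
That gives 3 positive pivots.
Hence Q is positive definite.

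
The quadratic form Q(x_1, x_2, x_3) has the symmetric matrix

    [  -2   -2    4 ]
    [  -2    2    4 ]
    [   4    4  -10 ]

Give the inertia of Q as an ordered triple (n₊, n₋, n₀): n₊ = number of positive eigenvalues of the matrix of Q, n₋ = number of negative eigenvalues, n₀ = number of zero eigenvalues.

(1, 2, 0)

Applying the same elementary operations to the rows and columns of A produces a congruent diagonal matrix with entries -2, 4, -2.
That gives 1 positive, 2 negative pivots.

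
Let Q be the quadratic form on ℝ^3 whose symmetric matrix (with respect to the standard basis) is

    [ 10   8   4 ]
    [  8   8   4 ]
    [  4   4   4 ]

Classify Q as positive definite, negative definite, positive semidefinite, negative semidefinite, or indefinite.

Symmetric row and column elimination reduces A to a congruent diagonal form with pivots 10, 8/5, 2.
Counting signs: 3 positive.
Hence Q is positive definite.

positive definite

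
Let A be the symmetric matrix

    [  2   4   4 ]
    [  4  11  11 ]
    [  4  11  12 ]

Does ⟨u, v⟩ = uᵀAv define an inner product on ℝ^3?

Leading principal minors: Δ_1 = 2, Δ_2 = 6, Δ_3 = 6.
All leading principal minors are positive, so by Sylvester's criterion Q is positive definite.
⟨·,·⟩ is an inner product exactly when A is positive definite.

yes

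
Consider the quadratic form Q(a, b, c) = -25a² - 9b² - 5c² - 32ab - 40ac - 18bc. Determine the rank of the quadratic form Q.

3

The symmetric matrix is A = [[-25, -16, -20], [-16, -9, -9], [-20, -9, -5]].
Symmetric row and column elimination reduces A to a congruent diagonal form with pivots -25, 31/25, -20/31.
Counting signs: 1 positive, 2 negative.
The rank is the number of nonzero pivots: 3.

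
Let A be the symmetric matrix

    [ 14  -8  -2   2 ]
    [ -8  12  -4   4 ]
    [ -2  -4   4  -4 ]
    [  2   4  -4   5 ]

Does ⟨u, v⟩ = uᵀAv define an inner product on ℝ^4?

Leading principal minors: Δ_1 = 14, Δ_2 = 104, Δ_3 = 16, Δ_4 = 16.
All leading principal minors are positive, so by Sylvester's criterion Q is positive definite.
⟨·,·⟩ is an inner product exactly when A is positive definite.

yes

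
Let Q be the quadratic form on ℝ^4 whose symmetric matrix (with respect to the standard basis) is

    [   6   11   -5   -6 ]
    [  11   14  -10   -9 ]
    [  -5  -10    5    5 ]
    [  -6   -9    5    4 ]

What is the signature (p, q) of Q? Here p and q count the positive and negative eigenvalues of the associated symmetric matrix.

(2, 2)

An LDLᵀ factorisation of A has diagonal entries 6, -37/6, 35/37, -10/7.
So there are 2 positive, 2 negative pivots.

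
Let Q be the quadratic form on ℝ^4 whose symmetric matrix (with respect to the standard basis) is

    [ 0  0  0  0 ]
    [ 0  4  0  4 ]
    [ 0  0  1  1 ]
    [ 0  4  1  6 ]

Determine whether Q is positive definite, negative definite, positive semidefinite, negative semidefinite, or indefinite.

Row-reducing A symmetrically gives the diagonal entries 0, 4, 1, 1.
That gives 3 positive, 1 zero pivots.
Hence Q is positive semidefinite.

positive semidefinite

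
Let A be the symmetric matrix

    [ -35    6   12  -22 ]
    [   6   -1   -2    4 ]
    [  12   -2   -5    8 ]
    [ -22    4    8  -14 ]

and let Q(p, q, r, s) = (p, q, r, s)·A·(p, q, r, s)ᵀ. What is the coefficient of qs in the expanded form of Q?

8

The coefficient of qs is A[2,4] + A[4,2] = 2·4 = 8.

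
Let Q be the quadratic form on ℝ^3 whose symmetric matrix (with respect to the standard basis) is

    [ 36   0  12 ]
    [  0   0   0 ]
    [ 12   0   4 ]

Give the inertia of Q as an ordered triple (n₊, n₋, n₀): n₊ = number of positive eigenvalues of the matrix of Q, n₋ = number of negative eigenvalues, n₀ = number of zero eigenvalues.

(1, 0, 2)

Congruent diagonalization of A (simultaneous row and column reduction) yields pivots 36, 0, 0.
That gives 1 positive, 2 zero pivots.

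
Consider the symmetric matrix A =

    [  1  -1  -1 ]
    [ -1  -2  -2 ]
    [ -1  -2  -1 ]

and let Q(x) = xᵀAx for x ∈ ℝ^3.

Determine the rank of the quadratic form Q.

Symmetric row and column elimination reduces A to a congruent diagonal form with pivots 1, -3, 1.
So there are 2 positive, 1 negative pivots.
The rank is the number of nonzero pivots: 3.

3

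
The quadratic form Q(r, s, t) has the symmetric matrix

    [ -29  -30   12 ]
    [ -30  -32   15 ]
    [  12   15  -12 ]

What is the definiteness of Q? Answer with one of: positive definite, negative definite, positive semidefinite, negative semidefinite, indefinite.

negative definite

Leading principal minors: Δ_1 = -29, Δ_2 = 28, Δ_3 = -3.
The signs alternate starting with Δ_1 < 0, so by Sylvester's criterion Q is negative definite.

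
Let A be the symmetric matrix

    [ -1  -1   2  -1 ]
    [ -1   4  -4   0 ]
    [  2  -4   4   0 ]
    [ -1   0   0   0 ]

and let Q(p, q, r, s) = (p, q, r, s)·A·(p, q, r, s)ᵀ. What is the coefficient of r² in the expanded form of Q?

4

The coefficient of r² is the diagonal entry A[3,3] = 4.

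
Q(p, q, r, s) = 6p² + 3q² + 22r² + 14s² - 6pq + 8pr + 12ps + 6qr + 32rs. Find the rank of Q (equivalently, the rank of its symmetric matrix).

The associated matrix is A = [[6, -3, 4, 6], [-3, 3, 3, 0], [4, 3, 22, 16], [6, 0, 16, 14]].
Congruent diagonalization of A (simultaneous row and column reduction) yields pivots 6, 3/2, 8/3, 1/2.
So there are 4 positive pivots.
The rank is the number of nonzero pivots: 4.

4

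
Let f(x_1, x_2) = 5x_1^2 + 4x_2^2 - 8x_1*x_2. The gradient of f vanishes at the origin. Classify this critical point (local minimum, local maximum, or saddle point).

local minimum

The Hessian at the origin is H = [[10, -8], [-8, 8]].
det H = 10·8 − (-8)² = 16 > 0 and H[1,1] = 10 > 0, so H is positive definite.
Therefore the origin is a local minimum.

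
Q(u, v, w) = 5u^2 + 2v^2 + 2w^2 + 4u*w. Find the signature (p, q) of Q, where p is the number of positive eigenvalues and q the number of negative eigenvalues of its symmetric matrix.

The associated matrix is A = [[5, 0, 2], [0, 2, 0], [2, 0, 2]].
Applying the same elementary operations to the rows and columns of A produces a congruent diagonal matrix with entries 5, 2, 6/5.
Counting signs: 3 positive.

(3, 0)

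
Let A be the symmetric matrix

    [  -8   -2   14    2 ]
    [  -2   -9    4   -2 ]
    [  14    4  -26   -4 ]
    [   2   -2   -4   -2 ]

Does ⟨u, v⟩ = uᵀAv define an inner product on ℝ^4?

Row-reducing A symmetrically gives the diagonal entries -8, -17/2, -25/17, -12/25.
That gives 4 negative pivots.
Hence Q is negative definite.
⟨·,·⟩ is an inner product exactly when A is positive definite.

no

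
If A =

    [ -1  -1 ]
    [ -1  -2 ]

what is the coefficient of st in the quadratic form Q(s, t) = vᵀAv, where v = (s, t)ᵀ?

The coefficient of st is A[1,2] + A[2,1] = 2·(-1) = -2.

-2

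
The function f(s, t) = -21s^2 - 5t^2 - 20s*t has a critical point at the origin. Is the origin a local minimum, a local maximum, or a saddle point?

local maximum

The Hessian at the origin is H = [[-42, -20], [-20, -10]].
det H = -42·-10 − (-20)² = 20 > 0 and H[1,1] = -42 < 0, so H is negative definite.
Therefore the origin is a local maximum.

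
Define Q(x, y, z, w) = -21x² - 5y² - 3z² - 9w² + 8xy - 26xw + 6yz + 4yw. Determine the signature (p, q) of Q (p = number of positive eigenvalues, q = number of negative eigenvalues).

(0, 4)

Write A = [[-21, 4, 0, -13], [4, -5, 3, 2], [0, 3, -3, 0], [-13, 2, 0, -9]].
Row-reducing A symmetrically gives the diagonal entries -21, -89/21, -78/89, -10/13.
So there are 4 negative pivots.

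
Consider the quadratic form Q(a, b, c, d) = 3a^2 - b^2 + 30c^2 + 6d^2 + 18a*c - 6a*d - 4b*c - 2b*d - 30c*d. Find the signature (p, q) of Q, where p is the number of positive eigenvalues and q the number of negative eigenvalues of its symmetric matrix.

(3, 1)

The symmetric matrix is A = [[3, 0, 9, -3], [0, -1, -2, -1], [9, -2, 30, -15], [-3, -1, -15, 6]].
Applying the same elementary operations to the rows and columns of A produces a congruent diagonal matrix with entries 3, -1, 7, 12/7.
That gives 3 positive, 1 negative pivots.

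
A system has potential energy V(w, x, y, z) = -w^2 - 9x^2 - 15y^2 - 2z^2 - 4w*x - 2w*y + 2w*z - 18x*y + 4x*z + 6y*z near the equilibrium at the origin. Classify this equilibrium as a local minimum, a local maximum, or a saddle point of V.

local maximum

The Hessian at the origin is H = [[-2, -4, -2, 2], [-4, -18, -18, 4], [-2, -18, -30, 6], [2, 4, 6, -4]].
Congruent diagonalization of H (simultaneous row and column reduction) yields pivots -2, -10, -42/5, -2/21.
So there are 4 negative pivots.
H is negative definite, so the origin is a strict local maximum.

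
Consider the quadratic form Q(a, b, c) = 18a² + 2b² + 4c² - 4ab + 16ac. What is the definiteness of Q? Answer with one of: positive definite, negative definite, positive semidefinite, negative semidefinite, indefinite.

The symmetric matrix is A = [[18, -2, 8], [-2, 2, 0], [8, 0, 4]].
Congruent diagonalization of A (simultaneous row and column reduction) yields pivots 18, 16/9, 0.
Counting signs: 2 positive, 1 zero.
Hence Q is positive semidefinite.

positive semidefinite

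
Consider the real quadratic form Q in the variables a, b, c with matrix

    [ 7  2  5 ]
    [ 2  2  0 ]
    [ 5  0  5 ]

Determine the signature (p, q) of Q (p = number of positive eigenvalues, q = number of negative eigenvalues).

(2, 0)

Applying the same elementary operations to the rows and columns of A produces a congruent diagonal matrix with entries 7, 10/7, 0.
Counting signs: 2 positive, 1 zero.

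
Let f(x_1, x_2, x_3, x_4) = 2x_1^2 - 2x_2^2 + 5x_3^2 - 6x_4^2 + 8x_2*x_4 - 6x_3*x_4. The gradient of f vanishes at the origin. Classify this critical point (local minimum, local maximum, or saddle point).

saddle point

The Hessian at the origin is H = [[4, 0, 0, 0], [0, -4, 0, 8], [0, 0, 10, -6], [0, 8, -6, -12]].
Symmetric row and column elimination reduces H to a congruent diagonal form with pivots 4, -4, 10, 2/5.
That gives 3 positive, 1 negative pivots.
H is indefinite, so the origin is a saddle point.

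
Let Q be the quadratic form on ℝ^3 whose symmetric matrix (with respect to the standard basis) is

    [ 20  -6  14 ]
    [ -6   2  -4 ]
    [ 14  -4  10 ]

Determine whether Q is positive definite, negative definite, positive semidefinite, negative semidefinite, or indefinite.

positive semidefinite

Symmetric row and column elimination reduces A to a congruent diagonal form with pivots 20, 1/5, 0.
That gives 2 positive, 1 zero pivots.
Hence Q is positive semidefinite.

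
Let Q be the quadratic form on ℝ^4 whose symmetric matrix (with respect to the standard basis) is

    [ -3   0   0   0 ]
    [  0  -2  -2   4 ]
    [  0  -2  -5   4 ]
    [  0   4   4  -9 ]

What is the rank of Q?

Symmetric row and column elimination reduces A to a congruent diagonal form with pivots -3, -2, -3, -1.
So there are 4 negative pivots.
The rank is the number of nonzero pivots: 4.

4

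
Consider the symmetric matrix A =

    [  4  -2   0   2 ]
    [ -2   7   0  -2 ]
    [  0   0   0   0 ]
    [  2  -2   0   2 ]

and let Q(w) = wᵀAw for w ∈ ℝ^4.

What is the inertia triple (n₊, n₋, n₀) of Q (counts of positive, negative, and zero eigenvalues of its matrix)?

(3, 0, 1)

Symmetric row and column elimination reduces A to a congruent diagonal form with pivots 4, 6, 0, 5/6.
That gives 3 positive, 1 zero pivots.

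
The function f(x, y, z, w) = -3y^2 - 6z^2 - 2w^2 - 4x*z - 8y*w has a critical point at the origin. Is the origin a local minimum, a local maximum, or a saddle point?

The Hessian at the origin is H = [[0, 0, -4, 0], [0, -6, 0, -8], [-4, 0, -12, 0], [0, -8, 0, -4]].
H is indefinite, so the origin is a saddle point.

saddle point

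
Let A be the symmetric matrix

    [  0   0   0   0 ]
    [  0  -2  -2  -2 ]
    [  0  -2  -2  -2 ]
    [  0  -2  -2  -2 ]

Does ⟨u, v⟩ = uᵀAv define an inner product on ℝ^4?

no

Applying the same elementary operations to the rows and columns of A produces a congruent diagonal matrix with entries 0, -2, 0, 0.
So there are 1 negative, 3 zero pivots.
Hence Q is negative semidefinite.
⟨·,·⟩ is an inner product exactly when A is positive definite.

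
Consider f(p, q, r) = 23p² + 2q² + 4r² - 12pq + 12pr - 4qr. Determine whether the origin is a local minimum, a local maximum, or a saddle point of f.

The Hessian at the origin is H = [[46, -12, 12], [-12, 4, -4], [12, -4, 8]].
Applying the same elementary operations to the rows and columns of H produces a congruent diagonal matrix with entries 46, 20/23, 4.
Counting signs: 3 positive.
H is positive definite, so the origin is a strict local minimum.

local minimum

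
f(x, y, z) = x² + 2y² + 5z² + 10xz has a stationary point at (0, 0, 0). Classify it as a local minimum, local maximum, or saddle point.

The Hessian at the origin is H = [[2, 0, 10], [0, 4, 0], [10, 0, 10]].
An LDLᵀ factorisation of H has diagonal entries 2, 4, -40.
So there are 2 positive, 1 negative pivots.
H is indefinite, so the origin is a saddle point.

saddle point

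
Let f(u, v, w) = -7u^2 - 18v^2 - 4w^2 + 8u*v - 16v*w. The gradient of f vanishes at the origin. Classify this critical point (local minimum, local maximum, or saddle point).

saddle point

The Hessian at the origin is H = [[-14, 8, 0], [8, -36, -16], [0, -16, -8]].
Row-reducing H symmetrically gives the diagonal entries -14, -220/7, 8/55.
Counting signs: 1 positive, 2 negative.
H is indefinite, so the origin is a saddle point.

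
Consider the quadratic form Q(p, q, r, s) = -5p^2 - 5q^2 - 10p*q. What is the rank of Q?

1

The symmetric matrix is A = [[-5, -5, 0, 0], [-5, -5, 0, 0], [0, 0, 0, 0], [0, 0, 0, 0]].
Symmetric row and column elimination reduces A to a congruent diagonal form with pivots -5, 0, 0, 0.
So there are 1 negative, 3 zero pivots.
The rank is the number of nonzero pivots: 1.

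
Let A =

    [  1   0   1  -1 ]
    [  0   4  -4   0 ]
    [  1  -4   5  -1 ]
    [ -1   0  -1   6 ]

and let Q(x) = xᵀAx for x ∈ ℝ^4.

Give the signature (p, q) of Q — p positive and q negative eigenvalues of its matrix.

(3, 0)

Row-reducing A symmetrically gives the diagonal entries 1, 4, 0, 5.
That gives 3 positive, 1 zero pivots.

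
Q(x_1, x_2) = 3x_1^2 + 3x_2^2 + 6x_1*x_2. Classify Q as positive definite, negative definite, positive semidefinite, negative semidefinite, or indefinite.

The symmetric matrix of Q is [[3, 3], [3, 3]].
For the 2×2 matrix [[3, 3], [3, 3]]: det = 3·3 − (3)² = 0, trace = 6.
det = 0 so one eigenvalue is zero; the form is semidefinite with the sign of the trace.

positive semidefinite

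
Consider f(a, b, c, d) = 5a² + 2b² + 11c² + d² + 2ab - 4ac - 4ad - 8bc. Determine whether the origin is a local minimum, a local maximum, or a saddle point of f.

local minimum

The Hessian at the origin is H = [[10, 2, -4, -4], [2, 4, -8, 0], [-4, -8, 22, 0], [-4, 0, 0, 2]].
Applying the same elementary operations to the rows and columns of H produces a congruent diagonal matrix with entries 10, 18/5, 6, 2/9.
That gives 4 positive pivots.
H is positive definite, so the origin is a strict local minimum.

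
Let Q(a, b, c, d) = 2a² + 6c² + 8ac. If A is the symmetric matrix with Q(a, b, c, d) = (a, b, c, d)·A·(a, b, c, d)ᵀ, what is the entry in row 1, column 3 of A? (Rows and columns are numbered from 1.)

4

The coefficient of a·c in Q is 8. For a symmetric A this equals A[1,3] + A[3,1] = 2·A[1,3].
So A[1,3] = 8/2 = 4.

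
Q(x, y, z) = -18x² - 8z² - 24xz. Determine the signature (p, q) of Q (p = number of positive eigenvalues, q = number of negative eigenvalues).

(0, 1)

Write A = [[-18, 0, -12], [0, 0, 0], [-12, 0, -8]].
Applying the same elementary operations to the rows and columns of A produces a congruent diagonal matrix with entries -18, 0, 0.
That gives 1 negative, 2 zero pivots.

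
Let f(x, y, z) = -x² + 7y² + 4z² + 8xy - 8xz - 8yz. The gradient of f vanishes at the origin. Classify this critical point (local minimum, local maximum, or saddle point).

The Hessian at the origin is H = [[-2, 8, -8], [8, 14, -8], [-8, -8, 8]].
Congruent diagonalization of H (simultaneous row and column reduction) yields pivots -2, 46, 120/23.
So there are 2 positive, 1 negative pivots.
H is indefinite, so the origin is a saddle point.

saddle point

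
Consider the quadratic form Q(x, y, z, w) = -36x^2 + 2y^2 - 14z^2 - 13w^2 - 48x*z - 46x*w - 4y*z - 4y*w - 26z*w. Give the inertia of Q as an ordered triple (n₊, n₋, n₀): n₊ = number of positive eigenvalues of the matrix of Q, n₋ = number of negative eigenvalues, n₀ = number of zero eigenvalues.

The symmetric matrix is A = [[-36, 0, -24, -23], [0, 2, -2, -2], [-24, -2, -14, -13], [-23, -2, -13, -13]].
By Sylvester's law of inertia any congruent diagonalization of A has 2 positive, 2 negative and 0 zero entries.

(2, 2, 0)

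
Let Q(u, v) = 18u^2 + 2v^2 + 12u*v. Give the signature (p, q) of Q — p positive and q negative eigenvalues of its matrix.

(1, 0)

The symmetric matrix is A = [[18, 6], [6, 2]].
Symmetric row and column elimination reduces A to a congruent diagonal form with pivots 18, 0.
So there are 1 positive, 1 zero pivots.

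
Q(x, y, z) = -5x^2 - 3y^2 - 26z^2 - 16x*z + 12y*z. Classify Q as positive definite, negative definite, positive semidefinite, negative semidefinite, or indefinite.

The symmetric matrix of Q is A = [[-5, 0, -8], [0, -3, 6], [-8, 6, -26]].
Leading principal minors: Δ_1 = -5, Δ_2 = 15, Δ_3 = -18.
The signs alternate starting with Δ_1 < 0, so by Sylvester's criterion Q is negative definite.

negative definite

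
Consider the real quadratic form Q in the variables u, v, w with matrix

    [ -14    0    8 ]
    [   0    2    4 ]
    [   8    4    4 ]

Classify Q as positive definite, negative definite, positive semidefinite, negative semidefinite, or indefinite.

indefinite

Symmetric row and column elimination reduces A to a congruent diagonal form with pivots -14, 2, 4/7.
Counting signs: 2 positive, 1 negative.
Hence Q is indefinite.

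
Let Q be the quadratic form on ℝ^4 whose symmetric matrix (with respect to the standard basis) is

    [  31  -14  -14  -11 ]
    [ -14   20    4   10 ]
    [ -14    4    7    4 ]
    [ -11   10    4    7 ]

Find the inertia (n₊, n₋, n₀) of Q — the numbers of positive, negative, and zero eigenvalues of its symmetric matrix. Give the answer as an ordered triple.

An LDLᵀ factorisation of A has diagonal entries 31, 424/31, 15/53, 6/5.
That gives 4 positive pivots.

(4, 0, 0)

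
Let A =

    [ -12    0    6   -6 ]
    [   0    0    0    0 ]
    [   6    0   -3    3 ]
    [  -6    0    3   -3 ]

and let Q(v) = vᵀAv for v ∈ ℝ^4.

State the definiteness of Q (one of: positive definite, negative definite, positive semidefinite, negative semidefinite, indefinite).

negative semidefinite

Congruent diagonalization of A (simultaneous row and column reduction) yields pivots -12, 0, 0, 0.
That gives 1 negative, 3 zero pivots.
Hence Q is negative semidefinite.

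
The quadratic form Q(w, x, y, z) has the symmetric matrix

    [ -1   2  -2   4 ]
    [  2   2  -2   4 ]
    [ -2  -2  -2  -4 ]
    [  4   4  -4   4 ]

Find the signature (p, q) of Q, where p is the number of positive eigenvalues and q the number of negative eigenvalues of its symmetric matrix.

Row-reducing A symmetrically gives the diagonal entries -1, 6, -4, -4.
Counting signs: 1 positive, 3 negative.

(1, 3)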